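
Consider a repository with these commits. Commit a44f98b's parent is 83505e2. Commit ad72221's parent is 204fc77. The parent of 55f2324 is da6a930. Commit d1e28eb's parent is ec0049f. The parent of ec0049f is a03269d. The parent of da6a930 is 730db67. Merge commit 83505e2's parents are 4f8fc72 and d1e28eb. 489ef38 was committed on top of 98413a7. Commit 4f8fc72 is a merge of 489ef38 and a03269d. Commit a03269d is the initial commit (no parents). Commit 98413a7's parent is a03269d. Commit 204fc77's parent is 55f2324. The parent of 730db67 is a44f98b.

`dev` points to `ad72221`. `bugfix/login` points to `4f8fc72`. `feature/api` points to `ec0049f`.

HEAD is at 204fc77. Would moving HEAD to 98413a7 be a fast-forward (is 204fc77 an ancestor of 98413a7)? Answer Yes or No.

No

A fast-forward from 204fc77 to 98413a7 is possible iff 204fc77 is an ancestor of 98413a7.
Ancestors of 98413a7: {98413a7, a03269d}.
204fc77 is not among them, so fast-forward is not possible.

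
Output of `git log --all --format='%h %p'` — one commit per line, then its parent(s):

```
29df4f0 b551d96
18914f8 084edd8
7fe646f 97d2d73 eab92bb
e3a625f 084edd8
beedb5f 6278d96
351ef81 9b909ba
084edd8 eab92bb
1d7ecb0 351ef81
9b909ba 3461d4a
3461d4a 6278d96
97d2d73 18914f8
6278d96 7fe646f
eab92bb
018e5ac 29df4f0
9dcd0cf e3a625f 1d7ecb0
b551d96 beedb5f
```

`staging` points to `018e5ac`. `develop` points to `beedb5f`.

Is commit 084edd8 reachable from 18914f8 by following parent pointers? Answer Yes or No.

Ancestors of 18914f8 (commits reachable by following parents): {084edd8, 18914f8, eab92bb}.
084edd8 is in that set, so it is an ancestor of 18914f8.

Yes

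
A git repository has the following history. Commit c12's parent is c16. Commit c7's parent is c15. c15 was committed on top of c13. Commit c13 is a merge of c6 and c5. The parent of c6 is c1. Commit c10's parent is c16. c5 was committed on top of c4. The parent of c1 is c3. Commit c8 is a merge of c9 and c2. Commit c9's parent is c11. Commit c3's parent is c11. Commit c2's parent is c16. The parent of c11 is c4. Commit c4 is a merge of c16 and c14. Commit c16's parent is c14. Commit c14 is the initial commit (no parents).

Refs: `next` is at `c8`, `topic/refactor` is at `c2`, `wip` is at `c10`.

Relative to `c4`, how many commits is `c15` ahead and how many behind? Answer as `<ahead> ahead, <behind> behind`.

7 ahead, 0 behind

Reachable from c15: {c1, c11, c13, c14, c15, c16, c3, c4, c5, c6}.
Reachable from c4: {c14, c16, c4}.
Only in c15's history (ahead): {c1, c11, c13, c15, c3, c5, c6} — 7.
Only in c4's history (behind): {} — 0.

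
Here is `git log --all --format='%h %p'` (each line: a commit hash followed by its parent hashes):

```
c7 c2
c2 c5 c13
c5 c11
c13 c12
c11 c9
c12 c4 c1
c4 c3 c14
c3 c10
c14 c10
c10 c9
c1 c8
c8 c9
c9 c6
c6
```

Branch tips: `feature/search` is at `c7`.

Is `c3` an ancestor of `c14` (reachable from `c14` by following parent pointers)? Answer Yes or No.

Ancestors of c14: {c10, c14, c6, c9}.
c3 is not in that set, so it is not an ancestor of c14.

No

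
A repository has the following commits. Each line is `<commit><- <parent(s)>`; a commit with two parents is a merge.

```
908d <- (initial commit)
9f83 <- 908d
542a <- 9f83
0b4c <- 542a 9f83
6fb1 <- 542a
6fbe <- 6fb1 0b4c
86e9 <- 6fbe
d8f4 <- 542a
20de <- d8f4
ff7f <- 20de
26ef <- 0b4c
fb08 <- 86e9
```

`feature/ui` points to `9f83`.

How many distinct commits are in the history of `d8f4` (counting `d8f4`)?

Walking parent pointers from d8f4: reachable set = {542a, 908d, 9f83, d8f4}.
That is 4 commits.

4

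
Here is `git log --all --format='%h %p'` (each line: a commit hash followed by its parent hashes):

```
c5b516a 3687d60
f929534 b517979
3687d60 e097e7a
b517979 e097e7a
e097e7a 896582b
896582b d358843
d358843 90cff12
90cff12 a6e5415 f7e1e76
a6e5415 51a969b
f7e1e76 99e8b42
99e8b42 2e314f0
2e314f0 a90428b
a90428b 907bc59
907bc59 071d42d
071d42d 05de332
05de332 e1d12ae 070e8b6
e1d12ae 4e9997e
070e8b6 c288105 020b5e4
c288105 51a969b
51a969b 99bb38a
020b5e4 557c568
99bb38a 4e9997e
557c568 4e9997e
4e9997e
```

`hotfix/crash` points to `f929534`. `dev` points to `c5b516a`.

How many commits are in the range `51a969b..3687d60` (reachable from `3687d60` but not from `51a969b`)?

Reachable from 3687d60: {020b5e4, 05de332, 070e8b6, 071d42d, 2e314f0, 3687d60, 4e9997e, 51a969b, 557c568, 896582b, 907bc59, 90cff12, 99bb38a, 99e8b42, a6e5415, a90428b, c288105, d358843, e097e7a, e1d12ae, f7e1e76}.
Reachable from 51a969b: {4e9997e, 51a969b, 99bb38a}.
In 3687d60's history but not 51a969b's: {020b5e4, 05de332, 070e8b6, 071d42d, 2e314f0, 3687d60, 557c568, 896582b, 907bc59, 90cff12, 99e8b42, a6e5415, a90428b, c288105, d358843, e097e7a, e1d12ae, f7e1e76} — 18 commits.

18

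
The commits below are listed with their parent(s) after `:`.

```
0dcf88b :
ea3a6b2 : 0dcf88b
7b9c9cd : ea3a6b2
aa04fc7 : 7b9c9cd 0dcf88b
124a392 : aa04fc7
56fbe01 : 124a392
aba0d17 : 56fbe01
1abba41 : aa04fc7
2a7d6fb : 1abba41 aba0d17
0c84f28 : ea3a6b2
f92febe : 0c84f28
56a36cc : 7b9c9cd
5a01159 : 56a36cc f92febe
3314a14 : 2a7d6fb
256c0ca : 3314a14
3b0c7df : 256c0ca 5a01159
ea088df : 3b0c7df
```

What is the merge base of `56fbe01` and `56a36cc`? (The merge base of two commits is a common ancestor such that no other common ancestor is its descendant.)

Ancestors of 56fbe01: {0dcf88b, 124a392, 56fbe01, 7b9c9cd, aa04fc7, ea3a6b2}.
Ancestors of 56a36cc: {0dcf88b, 56a36cc, 7b9c9cd, ea3a6b2}.
Common ancestors: {0dcf88b, 7b9c9cd, ea3a6b2}.
Among these, 7b9c9cd is not an ancestor of any other common ancestor — it is the merge base.

7b9c9cd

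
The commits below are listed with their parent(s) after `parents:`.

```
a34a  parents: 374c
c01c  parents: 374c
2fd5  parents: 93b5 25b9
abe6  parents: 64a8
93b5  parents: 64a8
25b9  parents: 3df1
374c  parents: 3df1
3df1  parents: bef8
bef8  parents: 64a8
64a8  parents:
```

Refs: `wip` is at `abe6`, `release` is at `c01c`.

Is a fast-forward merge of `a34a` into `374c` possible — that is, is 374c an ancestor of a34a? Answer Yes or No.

Yes

A fast-forward from 374c to a34a is possible iff 374c is an ancestor of a34a.
Ancestors of a34a: {374c, 3df1, 64a8, a34a, bef8}.
374c is among them, so fast-forward is possible.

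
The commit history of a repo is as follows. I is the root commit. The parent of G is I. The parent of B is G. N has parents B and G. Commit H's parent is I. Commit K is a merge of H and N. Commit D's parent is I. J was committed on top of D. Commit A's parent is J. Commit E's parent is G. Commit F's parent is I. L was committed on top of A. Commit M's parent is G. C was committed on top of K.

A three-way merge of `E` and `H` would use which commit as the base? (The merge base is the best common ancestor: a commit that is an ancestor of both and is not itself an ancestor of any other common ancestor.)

I

Ancestors of E: {E, G, I}.
Ancestors of H: {H, I}.
Common ancestors: {I}.
The only common ancestor is I, so it is the merge base.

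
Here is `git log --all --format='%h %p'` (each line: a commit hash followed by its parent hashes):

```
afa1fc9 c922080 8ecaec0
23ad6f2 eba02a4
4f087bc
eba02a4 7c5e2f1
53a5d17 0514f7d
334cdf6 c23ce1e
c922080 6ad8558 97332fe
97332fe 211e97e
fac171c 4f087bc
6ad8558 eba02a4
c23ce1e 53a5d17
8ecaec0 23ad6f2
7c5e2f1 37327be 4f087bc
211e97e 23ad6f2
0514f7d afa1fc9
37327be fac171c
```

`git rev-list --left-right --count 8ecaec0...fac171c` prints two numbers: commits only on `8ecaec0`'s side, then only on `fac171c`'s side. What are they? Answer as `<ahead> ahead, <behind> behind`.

Reachable from 8ecaec0: {23ad6f2, 37327be, 4f087bc, 7c5e2f1, 8ecaec0, eba02a4, fac171c}.
Reachable from fac171c: {4f087bc, fac171c}.
Only in 8ecaec0's history (ahead): {23ad6f2, 37327be, 7c5e2f1, 8ecaec0, eba02a4} — 5.
Only in fac171c's history (behind): {} — 0.

5 ahead, 0 behind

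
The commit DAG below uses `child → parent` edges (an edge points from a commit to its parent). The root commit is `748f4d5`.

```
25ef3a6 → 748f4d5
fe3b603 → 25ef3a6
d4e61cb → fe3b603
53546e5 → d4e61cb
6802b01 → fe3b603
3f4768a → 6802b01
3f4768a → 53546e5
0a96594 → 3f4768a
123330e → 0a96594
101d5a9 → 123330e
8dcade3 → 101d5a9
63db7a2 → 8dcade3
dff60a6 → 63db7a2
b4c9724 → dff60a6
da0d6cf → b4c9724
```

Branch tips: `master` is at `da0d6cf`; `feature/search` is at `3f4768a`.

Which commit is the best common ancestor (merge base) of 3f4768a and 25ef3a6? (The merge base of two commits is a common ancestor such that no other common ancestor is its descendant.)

Ancestors of 3f4768a: {25ef3a6, 3f4768a, 53546e5, 6802b01, 748f4d5, d4e61cb, fe3b603}.
Ancestors of 25ef3a6: {25ef3a6, 748f4d5}.
Common ancestors: {25ef3a6, 748f4d5}.
Among these, 25ef3a6 is not an ancestor of any other common ancestor — it is the merge base.

25ef3a6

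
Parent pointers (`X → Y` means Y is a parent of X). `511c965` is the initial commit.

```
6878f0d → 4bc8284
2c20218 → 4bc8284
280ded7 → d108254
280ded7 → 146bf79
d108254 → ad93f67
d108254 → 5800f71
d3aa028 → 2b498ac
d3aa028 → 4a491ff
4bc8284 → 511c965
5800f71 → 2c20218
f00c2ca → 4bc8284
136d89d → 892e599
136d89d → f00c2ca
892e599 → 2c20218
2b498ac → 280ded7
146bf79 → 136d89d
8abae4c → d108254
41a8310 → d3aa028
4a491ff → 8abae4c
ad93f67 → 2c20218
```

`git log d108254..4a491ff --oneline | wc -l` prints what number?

2

Reachable from 4a491ff: {2c20218, 4a491ff, 4bc8284, 511c965, 5800f71, 8abae4c, ad93f67, d108254}.
Reachable from d108254: {2c20218, 4bc8284, 511c965, 5800f71, ad93f67, d108254}.
In 4a491ff's history but not d108254's: {4a491ff, 8abae4c} — 2 commits.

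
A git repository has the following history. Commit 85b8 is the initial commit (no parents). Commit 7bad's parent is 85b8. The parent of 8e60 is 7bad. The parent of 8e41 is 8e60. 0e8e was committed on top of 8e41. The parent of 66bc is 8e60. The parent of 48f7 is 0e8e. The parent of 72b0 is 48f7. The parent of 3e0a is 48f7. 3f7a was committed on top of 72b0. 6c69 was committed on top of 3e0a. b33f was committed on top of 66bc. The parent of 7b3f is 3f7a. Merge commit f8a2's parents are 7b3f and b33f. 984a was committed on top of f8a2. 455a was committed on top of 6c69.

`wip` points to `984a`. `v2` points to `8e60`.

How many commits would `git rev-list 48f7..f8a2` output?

6

Reachable from f8a2: {0e8e, 3f7a, 48f7, 66bc, 72b0, 7b3f, 7bad, 85b8, 8e41, 8e60, b33f, f8a2}.
Reachable from 48f7: {0e8e, 48f7, 7bad, 85b8, 8e41, 8e60}.
In f8a2's history but not 48f7's: {3f7a, 66bc, 72b0, 7b3f, b33f, f8a2} — 6 commits.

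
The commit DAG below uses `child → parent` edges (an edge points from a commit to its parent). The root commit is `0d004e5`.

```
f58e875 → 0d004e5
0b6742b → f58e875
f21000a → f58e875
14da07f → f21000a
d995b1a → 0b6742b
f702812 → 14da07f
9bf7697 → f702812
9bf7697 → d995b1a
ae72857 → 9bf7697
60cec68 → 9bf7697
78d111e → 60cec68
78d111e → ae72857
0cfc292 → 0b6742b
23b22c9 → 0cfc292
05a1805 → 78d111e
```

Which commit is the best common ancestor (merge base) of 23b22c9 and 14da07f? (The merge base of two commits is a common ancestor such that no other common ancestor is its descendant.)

Ancestors of 23b22c9: {0b6742b, 0cfc292, 0d004e5, 23b22c9, f58e875}.
Ancestors of 14da07f: {0d004e5, 14da07f, f21000a, f58e875}.
Common ancestors: {0d004e5, f58e875}.
Among these, f58e875 is not an ancestor of any other common ancestor — it is the merge base.

f58e875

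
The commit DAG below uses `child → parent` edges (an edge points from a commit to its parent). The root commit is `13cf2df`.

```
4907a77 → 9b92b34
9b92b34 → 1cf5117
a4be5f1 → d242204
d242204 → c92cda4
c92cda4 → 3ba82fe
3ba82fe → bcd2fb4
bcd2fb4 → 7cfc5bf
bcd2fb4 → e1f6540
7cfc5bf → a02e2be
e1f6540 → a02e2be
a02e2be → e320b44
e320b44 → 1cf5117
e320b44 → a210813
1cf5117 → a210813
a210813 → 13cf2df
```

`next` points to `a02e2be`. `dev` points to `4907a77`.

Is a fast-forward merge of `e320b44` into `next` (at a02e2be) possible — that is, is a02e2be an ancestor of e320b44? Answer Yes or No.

A fast-forward from a02e2be to e320b44 is possible iff a02e2be is an ancestor of e320b44.
Ancestors of e320b44: {13cf2df, 1cf5117, a210813, e320b44}.
a02e2be is not among them, so fast-forward is not possible.

No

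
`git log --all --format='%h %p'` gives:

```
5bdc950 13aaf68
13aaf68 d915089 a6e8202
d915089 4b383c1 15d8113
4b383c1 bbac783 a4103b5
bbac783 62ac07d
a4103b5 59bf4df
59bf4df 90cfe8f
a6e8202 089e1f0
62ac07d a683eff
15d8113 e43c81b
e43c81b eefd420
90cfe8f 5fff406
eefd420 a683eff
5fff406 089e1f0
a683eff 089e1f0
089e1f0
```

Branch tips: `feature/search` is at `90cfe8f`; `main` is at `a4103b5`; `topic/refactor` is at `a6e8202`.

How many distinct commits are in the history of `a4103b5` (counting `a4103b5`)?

Walking parent pointers from a4103b5: reachable set = {089e1f0, 59bf4df, 5fff406, 90cfe8f, a4103b5}.
That is 5 commits.

5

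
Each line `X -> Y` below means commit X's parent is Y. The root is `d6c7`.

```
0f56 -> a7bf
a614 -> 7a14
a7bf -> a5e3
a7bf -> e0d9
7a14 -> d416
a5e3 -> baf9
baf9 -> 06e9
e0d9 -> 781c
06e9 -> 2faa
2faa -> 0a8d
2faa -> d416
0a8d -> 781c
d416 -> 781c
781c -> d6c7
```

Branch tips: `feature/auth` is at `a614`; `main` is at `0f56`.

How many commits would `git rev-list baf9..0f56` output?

4

Reachable from 0f56: {06e9, 0a8d, 0f56, 2faa, 781c, a5e3, a7bf, baf9, d416, d6c7, e0d9}.
Reachable from baf9: {06e9, 0a8d, 2faa, 781c, baf9, d416, d6c7}.
In 0f56's history but not baf9's: {0f56, a5e3, a7bf, e0d9} — 4 commits.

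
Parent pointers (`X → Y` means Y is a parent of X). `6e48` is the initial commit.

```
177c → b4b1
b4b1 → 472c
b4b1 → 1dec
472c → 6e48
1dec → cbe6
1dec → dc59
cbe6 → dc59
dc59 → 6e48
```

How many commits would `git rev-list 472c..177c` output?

5

Reachable from 177c: {177c, 1dec, 472c, 6e48, b4b1, cbe6, dc59}.
Reachable from 472c: {472c, 6e48}.
In 177c's history but not 472c's: {177c, 1dec, b4b1, cbe6, dc59} — 5 commits.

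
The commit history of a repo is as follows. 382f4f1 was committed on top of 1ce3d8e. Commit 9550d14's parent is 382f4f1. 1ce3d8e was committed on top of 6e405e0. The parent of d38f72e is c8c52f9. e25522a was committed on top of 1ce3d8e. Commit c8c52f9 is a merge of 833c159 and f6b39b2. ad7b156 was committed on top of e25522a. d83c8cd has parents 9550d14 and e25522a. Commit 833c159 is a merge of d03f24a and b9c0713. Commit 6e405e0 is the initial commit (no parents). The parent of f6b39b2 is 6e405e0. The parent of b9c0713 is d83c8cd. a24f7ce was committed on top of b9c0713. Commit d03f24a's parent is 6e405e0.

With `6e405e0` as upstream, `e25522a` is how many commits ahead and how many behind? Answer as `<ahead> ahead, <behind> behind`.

Reachable from e25522a: {1ce3d8e, 6e405e0, e25522a}.
Reachable from 6e405e0: {6e405e0}.
Only in e25522a's history (ahead): {1ce3d8e, e25522a} — 2.
Only in 6e405e0's history (behind): {} — 0.

2 ahead, 0 behind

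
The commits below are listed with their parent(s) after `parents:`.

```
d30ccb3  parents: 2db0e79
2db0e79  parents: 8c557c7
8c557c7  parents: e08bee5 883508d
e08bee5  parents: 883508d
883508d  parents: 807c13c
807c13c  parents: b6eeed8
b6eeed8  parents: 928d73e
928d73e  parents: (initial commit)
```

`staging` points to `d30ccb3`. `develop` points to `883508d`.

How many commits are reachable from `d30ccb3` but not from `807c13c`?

Reachable from d30ccb3: {2db0e79, 807c13c, 883508d, 8c557c7, 928d73e, b6eeed8, d30ccb3, e08bee5}.
Reachable from 807c13c: {807c13c, 928d73e, b6eeed8}.
In d30ccb3's history but not 807c13c's: {2db0e79, 883508d, 8c557c7, d30ccb3, e08bee5} — 5 commits.

5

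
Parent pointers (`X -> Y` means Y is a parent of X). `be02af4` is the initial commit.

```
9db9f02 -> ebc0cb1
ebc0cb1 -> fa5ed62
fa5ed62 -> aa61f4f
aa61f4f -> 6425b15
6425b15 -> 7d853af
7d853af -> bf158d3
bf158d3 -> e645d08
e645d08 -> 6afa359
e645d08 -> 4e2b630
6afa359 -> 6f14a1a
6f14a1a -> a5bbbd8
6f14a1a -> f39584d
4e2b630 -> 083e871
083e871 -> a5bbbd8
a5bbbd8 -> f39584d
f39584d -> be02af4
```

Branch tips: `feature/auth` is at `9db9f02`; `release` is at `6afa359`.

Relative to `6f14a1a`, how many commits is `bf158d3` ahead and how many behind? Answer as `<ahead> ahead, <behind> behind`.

5 ahead, 0 behind

Reachable from bf158d3: {083e871, 4e2b630, 6afa359, 6f14a1a, a5bbbd8, be02af4, bf158d3, e645d08, f39584d}.
Reachable from 6f14a1a: {6f14a1a, a5bbbd8, be02af4, f39584d}.
Only in bf158d3's history (ahead): {083e871, 4e2b630, 6afa359, bf158d3, e645d08} — 5.
Only in 6f14a1a's history (behind): {} — 0.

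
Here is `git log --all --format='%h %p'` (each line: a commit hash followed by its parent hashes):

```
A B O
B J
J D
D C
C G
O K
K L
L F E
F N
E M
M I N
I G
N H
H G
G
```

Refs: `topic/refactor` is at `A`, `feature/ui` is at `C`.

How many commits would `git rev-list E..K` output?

Reachable from K: {E, F, G, H, I, K, L, M, N}.
Reachable from E: {E, G, H, I, M, N}.
In K's history but not E's: {F, K, L} — 3 commits.

3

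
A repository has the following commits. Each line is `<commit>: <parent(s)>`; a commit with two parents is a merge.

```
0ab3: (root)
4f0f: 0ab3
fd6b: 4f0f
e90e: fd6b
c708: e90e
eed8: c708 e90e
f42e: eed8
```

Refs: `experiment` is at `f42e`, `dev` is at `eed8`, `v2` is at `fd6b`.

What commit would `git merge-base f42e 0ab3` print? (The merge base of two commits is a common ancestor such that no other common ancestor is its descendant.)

Ancestors of f42e: {0ab3, 4f0f, c708, e90e, eed8, f42e, fd6b}.
Ancestors of 0ab3: {0ab3}.
Common ancestors: {0ab3}.
The only common ancestor is 0ab3, so it is the merge base.

0ab3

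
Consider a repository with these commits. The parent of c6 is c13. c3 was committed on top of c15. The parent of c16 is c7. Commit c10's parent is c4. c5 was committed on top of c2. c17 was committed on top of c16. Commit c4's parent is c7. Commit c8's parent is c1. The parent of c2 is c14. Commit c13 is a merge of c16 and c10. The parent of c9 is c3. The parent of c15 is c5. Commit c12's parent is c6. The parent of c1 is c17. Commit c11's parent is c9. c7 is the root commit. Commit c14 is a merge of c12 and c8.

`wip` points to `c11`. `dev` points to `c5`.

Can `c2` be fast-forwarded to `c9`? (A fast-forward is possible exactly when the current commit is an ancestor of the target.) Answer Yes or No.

A fast-forward from c2 to c9 is possible iff c2 is an ancestor of c9.
Ancestors of c9: {c1, c10, c12, c13, c14, c15, c16, c17, c2, c3, c4, c5, c6, c7, c8, c9}.
c2 is among them, so fast-forward is possible.

Yes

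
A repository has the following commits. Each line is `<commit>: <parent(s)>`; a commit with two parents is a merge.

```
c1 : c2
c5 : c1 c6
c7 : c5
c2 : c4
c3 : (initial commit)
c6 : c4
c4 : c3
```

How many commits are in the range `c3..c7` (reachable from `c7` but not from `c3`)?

6

Reachable from c7: {c1, c2, c3, c4, c5, c6, c7}.
Reachable from c3: {c3}.
In c7's history but not c3's: {c1, c2, c4, c5, c6, c7} — 6 commits.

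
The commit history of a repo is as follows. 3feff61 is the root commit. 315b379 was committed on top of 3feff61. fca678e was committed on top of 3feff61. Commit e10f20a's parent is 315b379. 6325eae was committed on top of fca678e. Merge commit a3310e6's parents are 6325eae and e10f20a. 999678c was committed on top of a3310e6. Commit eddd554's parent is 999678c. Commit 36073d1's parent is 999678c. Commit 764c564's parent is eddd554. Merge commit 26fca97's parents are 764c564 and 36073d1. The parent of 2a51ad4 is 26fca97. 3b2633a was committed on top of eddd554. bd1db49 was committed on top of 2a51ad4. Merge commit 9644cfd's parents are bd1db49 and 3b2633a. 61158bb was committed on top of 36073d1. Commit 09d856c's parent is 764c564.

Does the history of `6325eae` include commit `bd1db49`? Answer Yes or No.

Ancestors of 6325eae: {3feff61, 6325eae, fca678e}.
bd1db49 is not in that set, so it is not an ancestor of 6325eae.

No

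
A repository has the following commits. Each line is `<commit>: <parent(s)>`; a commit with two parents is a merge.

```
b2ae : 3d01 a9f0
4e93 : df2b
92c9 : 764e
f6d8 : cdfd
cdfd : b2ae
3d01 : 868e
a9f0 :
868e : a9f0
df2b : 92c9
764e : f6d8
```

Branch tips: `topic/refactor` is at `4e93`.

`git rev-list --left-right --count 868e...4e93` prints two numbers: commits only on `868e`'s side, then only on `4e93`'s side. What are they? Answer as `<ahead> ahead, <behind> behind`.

Reachable from 868e: {868e, a9f0}.
Reachable from 4e93: {3d01, 4e93, 764e, 868e, 92c9, a9f0, b2ae, cdfd, df2b, f6d8}.
Only in 868e's history (ahead): {} — 0.
Only in 4e93's history (behind): {3d01, 4e93, 764e, 92c9, b2ae, cdfd, df2b, f6d8} — 8.

0 ahead, 8 behind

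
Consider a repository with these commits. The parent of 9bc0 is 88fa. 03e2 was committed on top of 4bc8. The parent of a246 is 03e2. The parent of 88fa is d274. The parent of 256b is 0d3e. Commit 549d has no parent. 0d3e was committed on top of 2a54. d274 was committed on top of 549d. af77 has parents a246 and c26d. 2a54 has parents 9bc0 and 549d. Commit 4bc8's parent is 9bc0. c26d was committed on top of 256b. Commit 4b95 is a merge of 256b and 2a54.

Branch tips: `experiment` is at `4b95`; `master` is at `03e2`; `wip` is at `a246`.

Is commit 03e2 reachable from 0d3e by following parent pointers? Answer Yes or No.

Ancestors of 0d3e: {0d3e, 2a54, 549d, 88fa, 9bc0, d274}.
03e2 is not in that set, so it is not an ancestor of 0d3e.

No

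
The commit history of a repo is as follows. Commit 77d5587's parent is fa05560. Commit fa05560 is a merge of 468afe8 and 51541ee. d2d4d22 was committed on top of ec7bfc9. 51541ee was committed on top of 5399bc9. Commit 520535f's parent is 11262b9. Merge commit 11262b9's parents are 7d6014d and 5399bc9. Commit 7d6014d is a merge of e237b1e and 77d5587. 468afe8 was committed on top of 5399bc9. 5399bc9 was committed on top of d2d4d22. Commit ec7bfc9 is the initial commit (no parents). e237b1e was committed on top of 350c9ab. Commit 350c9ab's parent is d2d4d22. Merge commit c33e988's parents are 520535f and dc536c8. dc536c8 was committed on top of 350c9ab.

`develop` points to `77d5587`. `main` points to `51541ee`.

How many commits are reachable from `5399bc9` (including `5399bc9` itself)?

3

Walking parent pointers from 5399bc9: reachable set = {5399bc9, d2d4d22, ec7bfc9}.
That is 3 commits.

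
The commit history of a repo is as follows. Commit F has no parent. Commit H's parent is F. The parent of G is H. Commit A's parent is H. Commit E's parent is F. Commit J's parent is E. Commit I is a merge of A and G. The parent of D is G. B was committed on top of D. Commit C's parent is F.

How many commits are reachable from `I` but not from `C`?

4

Reachable from I: {A, F, G, H, I}.
Reachable from C: {C, F}.
In I's history but not C's: {A, G, H, I} — 4 commits.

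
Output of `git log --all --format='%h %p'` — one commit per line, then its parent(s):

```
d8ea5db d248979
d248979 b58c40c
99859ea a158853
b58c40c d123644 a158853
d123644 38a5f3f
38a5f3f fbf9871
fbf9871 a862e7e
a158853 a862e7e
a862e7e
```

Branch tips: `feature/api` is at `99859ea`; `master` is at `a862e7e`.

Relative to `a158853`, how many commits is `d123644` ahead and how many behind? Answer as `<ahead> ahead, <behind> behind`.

3 ahead, 1 behind

Reachable from d123644: {38a5f3f, a862e7e, d123644, fbf9871}.
Reachable from a158853: {a158853, a862e7e}.
Only in d123644's history (ahead): {38a5f3f, d123644, fbf9871} — 3.
Only in a158853's history (behind): {a158853} — 1.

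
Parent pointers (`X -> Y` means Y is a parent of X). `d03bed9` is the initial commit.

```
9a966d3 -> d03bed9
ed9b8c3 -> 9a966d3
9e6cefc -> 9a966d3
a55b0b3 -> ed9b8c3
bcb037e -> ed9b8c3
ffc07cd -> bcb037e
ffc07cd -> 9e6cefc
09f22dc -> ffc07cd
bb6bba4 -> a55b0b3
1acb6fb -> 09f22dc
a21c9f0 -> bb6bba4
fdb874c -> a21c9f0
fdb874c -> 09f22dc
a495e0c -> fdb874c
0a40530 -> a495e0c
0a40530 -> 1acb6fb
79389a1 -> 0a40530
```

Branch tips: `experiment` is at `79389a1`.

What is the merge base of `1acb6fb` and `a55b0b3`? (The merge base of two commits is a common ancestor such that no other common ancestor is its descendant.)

ed9b8c3

Ancestors of 1acb6fb: {09f22dc, 1acb6fb, 9a966d3, 9e6cefc, bcb037e, d03bed9, ed9b8c3, ffc07cd}.
Ancestors of a55b0b3: {9a966d3, a55b0b3, d03bed9, ed9b8c3}.
Common ancestors: {9a966d3, d03bed9, ed9b8c3}.
Among these, ed9b8c3 is not an ancestor of any other common ancestor — it is the merge base.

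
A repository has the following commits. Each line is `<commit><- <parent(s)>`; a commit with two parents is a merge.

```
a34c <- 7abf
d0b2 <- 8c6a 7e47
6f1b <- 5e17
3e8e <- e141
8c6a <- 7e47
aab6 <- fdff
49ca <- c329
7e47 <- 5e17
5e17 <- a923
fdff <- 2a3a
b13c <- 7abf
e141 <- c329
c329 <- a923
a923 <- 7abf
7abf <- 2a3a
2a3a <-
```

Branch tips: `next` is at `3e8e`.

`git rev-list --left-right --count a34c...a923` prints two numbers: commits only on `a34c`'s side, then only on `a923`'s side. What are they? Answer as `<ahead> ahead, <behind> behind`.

1 ahead, 1 behind

Reachable from a34c: {2a3a, 7abf, a34c}.
Reachable from a923: {2a3a, 7abf, a923}.
Only in a34c's history (ahead): {a34c} — 1.
Only in a923's history (behind): {a923} — 1.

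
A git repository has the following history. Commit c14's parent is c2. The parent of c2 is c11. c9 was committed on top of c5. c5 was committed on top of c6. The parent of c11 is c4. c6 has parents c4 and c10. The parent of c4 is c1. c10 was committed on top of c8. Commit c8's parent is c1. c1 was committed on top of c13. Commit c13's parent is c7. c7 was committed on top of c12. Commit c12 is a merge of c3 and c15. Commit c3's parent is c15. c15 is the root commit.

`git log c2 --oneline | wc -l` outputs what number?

9

Walking parent pointers from c2: reachable set = {c1, c11, c12, c13, c15, c2, c3, c4, c7}.
That is 9 commits.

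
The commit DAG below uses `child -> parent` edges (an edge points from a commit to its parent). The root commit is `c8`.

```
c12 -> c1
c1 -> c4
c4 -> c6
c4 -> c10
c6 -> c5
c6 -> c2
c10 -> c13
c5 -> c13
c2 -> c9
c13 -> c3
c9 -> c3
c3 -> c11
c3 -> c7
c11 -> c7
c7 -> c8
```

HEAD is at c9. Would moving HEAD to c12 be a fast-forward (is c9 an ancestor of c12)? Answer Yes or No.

Yes

A fast-forward from c9 to c12 is possible iff c9 is an ancestor of c12.
Ancestors of c12: {c1, c10, c11, c12, c13, c2, c3, c4, c5, c6, c7, c8, c9}.
c9 is among them, so fast-forward is possible.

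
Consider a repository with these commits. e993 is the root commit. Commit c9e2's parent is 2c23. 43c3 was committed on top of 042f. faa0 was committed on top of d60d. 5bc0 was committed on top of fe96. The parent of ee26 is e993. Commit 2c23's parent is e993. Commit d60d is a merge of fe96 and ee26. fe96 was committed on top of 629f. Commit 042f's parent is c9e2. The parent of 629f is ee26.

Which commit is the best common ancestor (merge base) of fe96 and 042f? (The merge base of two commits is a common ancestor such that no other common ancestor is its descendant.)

e993

Ancestors of fe96: {629f, e993, ee26, fe96}.
Ancestors of 042f: {042f, 2c23, c9e2, e993}.
Common ancestors: {e993}.
The only common ancestor is e993, so it is the merge base.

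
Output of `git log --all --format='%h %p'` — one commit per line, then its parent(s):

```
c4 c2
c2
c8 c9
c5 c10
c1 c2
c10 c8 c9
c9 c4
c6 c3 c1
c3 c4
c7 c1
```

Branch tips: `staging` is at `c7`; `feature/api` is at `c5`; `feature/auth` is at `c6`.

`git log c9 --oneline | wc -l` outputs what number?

Walking parent pointers from c9: reachable set = {c2, c4, c9}.
That is 3 commits.

3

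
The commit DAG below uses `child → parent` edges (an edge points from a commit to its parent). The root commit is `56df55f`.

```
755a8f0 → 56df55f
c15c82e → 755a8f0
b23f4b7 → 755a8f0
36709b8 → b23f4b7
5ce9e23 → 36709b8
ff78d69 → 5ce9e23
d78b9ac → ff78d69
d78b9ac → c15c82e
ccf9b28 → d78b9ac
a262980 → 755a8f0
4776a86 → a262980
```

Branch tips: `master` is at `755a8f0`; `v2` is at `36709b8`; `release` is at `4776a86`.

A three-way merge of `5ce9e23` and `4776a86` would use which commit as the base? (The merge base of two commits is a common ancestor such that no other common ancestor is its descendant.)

755a8f0

Ancestors of 5ce9e23: {36709b8, 56df55f, 5ce9e23, 755a8f0, b23f4b7}.
Ancestors of 4776a86: {4776a86, 56df55f, 755a8f0, a262980}.
Common ancestors: {56df55f, 755a8f0}.
Among these, 755a8f0 is not an ancestor of any other common ancestor — it is the merge base.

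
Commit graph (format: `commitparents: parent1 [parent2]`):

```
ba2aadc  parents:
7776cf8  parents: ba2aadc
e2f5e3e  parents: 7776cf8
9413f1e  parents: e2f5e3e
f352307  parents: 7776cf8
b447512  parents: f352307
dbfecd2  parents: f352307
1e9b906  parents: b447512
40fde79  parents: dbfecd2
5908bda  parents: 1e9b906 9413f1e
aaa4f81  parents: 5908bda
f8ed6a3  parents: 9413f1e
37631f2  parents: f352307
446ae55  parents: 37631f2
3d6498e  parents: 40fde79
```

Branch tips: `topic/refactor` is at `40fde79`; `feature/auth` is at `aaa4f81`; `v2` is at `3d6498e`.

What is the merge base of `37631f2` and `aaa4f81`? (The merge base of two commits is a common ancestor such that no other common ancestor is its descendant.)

Ancestors of 37631f2: {37631f2, 7776cf8, ba2aadc, f352307}.
Ancestors of aaa4f81: {1e9b906, 5908bda, 7776cf8, 9413f1e, aaa4f81, b447512, ba2aadc, e2f5e3e, f352307}.
Common ancestors: {7776cf8, ba2aadc, f352307}.
Among these, f352307 is not an ancestor of any other common ancestor — it is the merge base.

f352307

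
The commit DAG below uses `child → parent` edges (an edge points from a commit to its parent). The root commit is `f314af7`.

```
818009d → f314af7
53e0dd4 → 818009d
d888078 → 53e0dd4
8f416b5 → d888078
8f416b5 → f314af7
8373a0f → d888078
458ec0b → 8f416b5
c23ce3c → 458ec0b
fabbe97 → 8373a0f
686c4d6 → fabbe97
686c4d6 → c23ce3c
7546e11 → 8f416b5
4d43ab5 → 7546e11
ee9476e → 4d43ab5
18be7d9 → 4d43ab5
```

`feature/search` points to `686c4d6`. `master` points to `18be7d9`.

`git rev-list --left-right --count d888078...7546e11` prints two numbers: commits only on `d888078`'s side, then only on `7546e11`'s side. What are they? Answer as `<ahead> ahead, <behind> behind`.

Reachable from d888078: {53e0dd4, 818009d, d888078, f314af7}.
Reachable from 7546e11: {53e0dd4, 7546e11, 818009d, 8f416b5, d888078, f314af7}.
Only in d888078's history (ahead): {} — 0.
Only in 7546e11's history (behind): {7546e11, 8f416b5} — 2.

0 ahead, 2 behind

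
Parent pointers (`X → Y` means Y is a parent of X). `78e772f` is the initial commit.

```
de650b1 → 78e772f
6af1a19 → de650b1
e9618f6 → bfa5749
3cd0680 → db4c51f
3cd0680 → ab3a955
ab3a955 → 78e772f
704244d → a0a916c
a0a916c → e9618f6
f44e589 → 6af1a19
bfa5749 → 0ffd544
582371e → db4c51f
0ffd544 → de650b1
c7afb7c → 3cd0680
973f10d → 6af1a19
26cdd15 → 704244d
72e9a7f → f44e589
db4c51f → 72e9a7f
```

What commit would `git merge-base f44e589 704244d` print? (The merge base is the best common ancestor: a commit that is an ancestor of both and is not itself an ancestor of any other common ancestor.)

de650b1

Ancestors of f44e589: {6af1a19, 78e772f, de650b1, f44e589}.
Ancestors of 704244d: {0ffd544, 704244d, 78e772f, a0a916c, bfa5749, de650b1, e9618f6}.
Common ancestors: {78e772f, de650b1}.
Among these, de650b1 is not an ancestor of any other common ancestor — it is the merge base.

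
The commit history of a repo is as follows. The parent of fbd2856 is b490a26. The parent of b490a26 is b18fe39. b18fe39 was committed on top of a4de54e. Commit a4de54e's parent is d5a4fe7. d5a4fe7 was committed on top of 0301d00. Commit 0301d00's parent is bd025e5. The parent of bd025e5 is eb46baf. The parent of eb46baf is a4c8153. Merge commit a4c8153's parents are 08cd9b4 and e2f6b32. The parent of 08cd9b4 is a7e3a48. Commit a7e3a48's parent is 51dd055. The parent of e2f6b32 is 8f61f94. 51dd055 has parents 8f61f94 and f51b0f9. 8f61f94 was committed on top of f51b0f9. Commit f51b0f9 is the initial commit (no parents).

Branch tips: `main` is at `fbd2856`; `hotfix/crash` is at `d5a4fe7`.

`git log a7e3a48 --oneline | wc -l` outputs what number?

Walking parent pointers from a7e3a48: reachable set = {51dd055, 8f61f94, a7e3a48, f51b0f9}.
That is 4 commits.

4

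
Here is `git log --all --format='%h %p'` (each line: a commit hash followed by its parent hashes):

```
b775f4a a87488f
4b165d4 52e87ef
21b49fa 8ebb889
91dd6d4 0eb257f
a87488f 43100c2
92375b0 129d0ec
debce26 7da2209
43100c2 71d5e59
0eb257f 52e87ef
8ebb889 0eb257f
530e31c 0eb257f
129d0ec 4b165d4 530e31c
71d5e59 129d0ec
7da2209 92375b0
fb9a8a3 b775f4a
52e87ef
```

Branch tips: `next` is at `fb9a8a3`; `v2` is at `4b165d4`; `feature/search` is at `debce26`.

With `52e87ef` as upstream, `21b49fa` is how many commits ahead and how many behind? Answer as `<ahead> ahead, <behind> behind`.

3 ahead, 0 behind

Reachable from 21b49fa: {0eb257f, 21b49fa, 52e87ef, 8ebb889}.
Reachable from 52e87ef: {52e87ef}.
Only in 21b49fa's history (ahead): {0eb257f, 21b49fa, 8ebb889} — 3.
Only in 52e87ef's history (behind): {} — 0.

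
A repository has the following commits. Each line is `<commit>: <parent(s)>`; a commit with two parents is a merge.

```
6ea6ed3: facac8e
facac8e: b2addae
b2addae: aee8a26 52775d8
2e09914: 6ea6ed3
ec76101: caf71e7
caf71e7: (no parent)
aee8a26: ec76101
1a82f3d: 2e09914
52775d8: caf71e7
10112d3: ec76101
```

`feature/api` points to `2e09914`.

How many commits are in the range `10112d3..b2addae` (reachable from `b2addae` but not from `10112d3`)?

Reachable from b2addae: {52775d8, aee8a26, b2addae, caf71e7, ec76101}.
Reachable from 10112d3: {10112d3, caf71e7, ec76101}.
In b2addae's history but not 10112d3's: {52775d8, aee8a26, b2addae} — 3 commits.

3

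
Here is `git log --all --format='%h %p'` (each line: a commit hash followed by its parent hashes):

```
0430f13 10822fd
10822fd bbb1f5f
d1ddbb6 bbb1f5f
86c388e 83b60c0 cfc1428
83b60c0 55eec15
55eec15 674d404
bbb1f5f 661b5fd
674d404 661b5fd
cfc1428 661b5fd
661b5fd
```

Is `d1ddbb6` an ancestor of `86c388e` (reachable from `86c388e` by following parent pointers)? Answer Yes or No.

Ancestors of 86c388e: {55eec15, 661b5fd, 674d404, 83b60c0, 86c388e, cfc1428}.
d1ddbb6 is not in that set, so it is not an ancestor of 86c388e.

No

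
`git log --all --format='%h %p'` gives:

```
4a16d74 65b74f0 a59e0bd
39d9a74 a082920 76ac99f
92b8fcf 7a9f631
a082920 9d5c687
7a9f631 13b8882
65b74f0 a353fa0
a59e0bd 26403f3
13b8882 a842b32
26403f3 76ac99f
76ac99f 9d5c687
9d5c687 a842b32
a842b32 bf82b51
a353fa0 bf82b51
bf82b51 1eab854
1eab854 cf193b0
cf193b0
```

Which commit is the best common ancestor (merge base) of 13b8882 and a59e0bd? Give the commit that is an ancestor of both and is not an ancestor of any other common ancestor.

a842b32

Ancestors of 13b8882: {13b8882, 1eab854, a842b32, bf82b51, cf193b0}.
Ancestors of a59e0bd: {1eab854, 26403f3, 76ac99f, 9d5c687, a59e0bd, a842b32, bf82b51, cf193b0}.
Common ancestors: {1eab854, a842b32, bf82b51, cf193b0}.
Among these, a842b32 is not an ancestor of any other common ancestor — it is the merge base.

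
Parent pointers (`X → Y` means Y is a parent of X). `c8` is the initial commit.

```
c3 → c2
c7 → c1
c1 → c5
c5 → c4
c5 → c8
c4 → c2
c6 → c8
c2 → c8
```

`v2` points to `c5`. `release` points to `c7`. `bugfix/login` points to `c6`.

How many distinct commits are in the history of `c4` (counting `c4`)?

3

Walking parent pointers from c4: reachable set = {c2, c4, c8}.
That is 3 commits.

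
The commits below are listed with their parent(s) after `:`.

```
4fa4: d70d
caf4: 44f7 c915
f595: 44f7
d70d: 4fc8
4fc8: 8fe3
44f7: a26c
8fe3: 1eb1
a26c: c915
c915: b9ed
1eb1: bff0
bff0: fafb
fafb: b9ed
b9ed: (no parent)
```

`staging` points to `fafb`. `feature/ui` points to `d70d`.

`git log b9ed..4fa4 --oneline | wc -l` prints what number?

7

Reachable from 4fa4: {1eb1, 4fa4, 4fc8, 8fe3, b9ed, bff0, d70d, fafb}.
Reachable from b9ed: {b9ed}.
In 4fa4's history but not b9ed's: {1eb1, 4fa4, 4fc8, 8fe3, bff0, d70d, fafb} — 7 commits.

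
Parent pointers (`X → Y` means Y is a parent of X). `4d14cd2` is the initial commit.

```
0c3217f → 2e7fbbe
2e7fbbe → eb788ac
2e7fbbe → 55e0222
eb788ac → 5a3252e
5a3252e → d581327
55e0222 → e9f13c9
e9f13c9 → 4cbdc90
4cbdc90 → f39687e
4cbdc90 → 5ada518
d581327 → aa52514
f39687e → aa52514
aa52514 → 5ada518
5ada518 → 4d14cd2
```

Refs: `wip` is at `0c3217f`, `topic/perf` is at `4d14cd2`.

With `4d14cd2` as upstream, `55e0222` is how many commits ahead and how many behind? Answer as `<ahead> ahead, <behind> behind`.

6 ahead, 0 behind

Reachable from 55e0222: {4cbdc90, 4d14cd2, 55e0222, 5ada518, aa52514, e9f13c9, f39687e}.
Reachable from 4d14cd2: {4d14cd2}.
Only in 55e0222's history (ahead): {4cbdc90, 55e0222, 5ada518, aa52514, e9f13c9, f39687e} — 6.
Only in 4d14cd2's history (behind): {} — 0.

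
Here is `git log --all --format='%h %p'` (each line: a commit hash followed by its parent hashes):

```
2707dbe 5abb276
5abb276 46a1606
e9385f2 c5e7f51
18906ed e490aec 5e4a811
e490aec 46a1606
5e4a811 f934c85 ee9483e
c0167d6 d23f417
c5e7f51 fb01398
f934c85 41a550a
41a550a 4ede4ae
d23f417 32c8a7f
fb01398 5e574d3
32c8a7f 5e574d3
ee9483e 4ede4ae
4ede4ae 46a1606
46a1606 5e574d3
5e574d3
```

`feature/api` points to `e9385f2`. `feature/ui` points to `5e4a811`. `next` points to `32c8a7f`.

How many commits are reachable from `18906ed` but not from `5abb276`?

7

Reachable from 18906ed: {18906ed, 41a550a, 46a1606, 4ede4ae, 5e4a811, 5e574d3, e490aec, ee9483e, f934c85}.
Reachable from 5abb276: {46a1606, 5abb276, 5e574d3}.
In 18906ed's history but not 5abb276's: {18906ed, 41a550a, 4ede4ae, 5e4a811, e490aec, ee9483e, f934c85} — 7 commits.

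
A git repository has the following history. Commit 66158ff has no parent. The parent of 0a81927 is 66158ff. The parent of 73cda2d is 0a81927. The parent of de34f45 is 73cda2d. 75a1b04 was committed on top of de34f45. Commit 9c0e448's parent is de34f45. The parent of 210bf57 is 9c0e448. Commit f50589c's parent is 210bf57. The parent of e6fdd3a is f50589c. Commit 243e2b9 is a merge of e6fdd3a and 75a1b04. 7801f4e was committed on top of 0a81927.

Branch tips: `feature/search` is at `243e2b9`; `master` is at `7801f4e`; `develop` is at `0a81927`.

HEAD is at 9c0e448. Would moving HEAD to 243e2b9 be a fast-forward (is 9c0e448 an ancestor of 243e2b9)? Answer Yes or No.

Yes

A fast-forward from 9c0e448 to 243e2b9 is possible iff 9c0e448 is an ancestor of 243e2b9.
Ancestors of 243e2b9: {0a81927, 210bf57, 243e2b9, 66158ff, 73cda2d, 75a1b04, 9c0e448, de34f45, e6fdd3a, f50589c}.
9c0e448 is among them, so fast-forward is possible.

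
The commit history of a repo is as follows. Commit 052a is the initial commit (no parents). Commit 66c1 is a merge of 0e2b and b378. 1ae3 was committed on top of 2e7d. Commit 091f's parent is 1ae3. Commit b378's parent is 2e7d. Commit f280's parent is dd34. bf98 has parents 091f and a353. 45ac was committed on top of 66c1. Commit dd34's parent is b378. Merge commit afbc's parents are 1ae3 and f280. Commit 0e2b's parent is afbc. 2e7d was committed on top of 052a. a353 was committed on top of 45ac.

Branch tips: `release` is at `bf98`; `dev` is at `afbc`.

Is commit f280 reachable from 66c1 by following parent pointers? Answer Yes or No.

Yes

Ancestors of 66c1 (commits reachable by following parents): {052a, 0e2b, 1ae3, 2e7d, 66c1, afbc, b378, dd34, f280}.
f280 is in that set, so it is an ancestor of 66c1.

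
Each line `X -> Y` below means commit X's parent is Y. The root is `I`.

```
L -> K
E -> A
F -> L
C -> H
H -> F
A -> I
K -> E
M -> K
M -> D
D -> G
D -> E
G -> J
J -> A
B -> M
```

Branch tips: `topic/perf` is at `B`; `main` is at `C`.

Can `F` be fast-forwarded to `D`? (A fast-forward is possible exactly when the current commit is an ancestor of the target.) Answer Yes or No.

No

A fast-forward from F to D is possible iff F is an ancestor of D.
Ancestors of D: {A, D, E, G, I, J}.
F is not among them, so fast-forward is not possible.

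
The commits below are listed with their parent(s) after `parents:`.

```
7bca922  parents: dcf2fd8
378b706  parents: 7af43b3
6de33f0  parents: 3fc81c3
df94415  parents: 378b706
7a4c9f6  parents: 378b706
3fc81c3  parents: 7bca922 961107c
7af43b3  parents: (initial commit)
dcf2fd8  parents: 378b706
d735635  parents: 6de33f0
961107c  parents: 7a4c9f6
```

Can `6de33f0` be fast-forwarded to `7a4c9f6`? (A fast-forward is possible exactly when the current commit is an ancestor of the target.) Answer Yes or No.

A fast-forward from 6de33f0 to 7a4c9f6 is possible iff 6de33f0 is an ancestor of 7a4c9f6.
Ancestors of 7a4c9f6: {378b706, 7a4c9f6, 7af43b3}.
6de33f0 is not among them, so fast-forward is not possible.

No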